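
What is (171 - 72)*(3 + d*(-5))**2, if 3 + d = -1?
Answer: 52371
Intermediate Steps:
d = -4 (d = -3 - 1 = -4)
(171 - 72)*(3 + d*(-5))**2 = (171 - 72)*(3 - 4*(-5))**2 = 99*(3 + 20)**2 = 99*23**2 = 99*529 = 52371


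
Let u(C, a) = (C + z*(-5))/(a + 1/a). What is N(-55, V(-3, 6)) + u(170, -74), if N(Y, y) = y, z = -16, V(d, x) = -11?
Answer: -78747/5477 ≈ -14.378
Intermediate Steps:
u(C, a) = (80 + C)/(a + 1/a) (u(C, a) = (C - 16*(-5))/(a + 1/a) = (C + 80)/(a + 1/a) = (80 + C)/(a + 1/a))
N(-55, V(-3, 6)) + u(170, -74) = -11 - 74*(80 + 170)/(1 + (-74)²) = -11 - 74*250/(1 + 5476) = -11 - 74*250/5477 = -11 - 74*1/5477*250 = -11 - 18500/5477 = -78747/5477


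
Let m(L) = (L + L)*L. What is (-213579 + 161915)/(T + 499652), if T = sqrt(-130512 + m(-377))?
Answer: -12907010464/124825983679 + 25832*sqrt(153746)/124825983679 ≈ -0.10332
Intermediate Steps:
m(L) = 2*L**2 (m(L) = (2*L)*L = 2*L**2)
T = sqrt(153746) (T = sqrt(-130512 + 2*(-377)**2) = sqrt(-130512 + 2*142129) = sqrt(-130512 + 284258) = sqrt(153746) ≈ 392.10)
(-213579 + 161915)/(T + 499652) = (-213579 + 161915)/(sqrt(153746) + 499652) = -51664/(499652 + sqrt(153746))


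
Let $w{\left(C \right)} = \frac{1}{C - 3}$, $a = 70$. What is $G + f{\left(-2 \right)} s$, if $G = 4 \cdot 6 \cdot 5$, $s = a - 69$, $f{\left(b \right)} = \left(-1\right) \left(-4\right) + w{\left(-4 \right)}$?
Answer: $\frac{867}{7} \approx 123.86$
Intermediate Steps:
$w{\left(C \right)} = \frac{1}{-3 + C}$
$f{\left(b \right)} = \frac{27}{7}$ ($f{\left(b \right)} = \left(-1\right) \left(-4\right) + \frac{1}{-3 - 4} = 4 + \frac{1}{-7} = 4 - \frac{1}{7} = \frac{27}{7}$)
$s = 1$ ($s = 70 - 69 = 1$)
$G = 120$ ($G = 24 \cdot 5 = 120$)
$G + f{\left(-2 \right)} s = 120 + \frac{27}{7} \cdot 1 = 120 + \frac{27}{7} = \frac{867}{7}$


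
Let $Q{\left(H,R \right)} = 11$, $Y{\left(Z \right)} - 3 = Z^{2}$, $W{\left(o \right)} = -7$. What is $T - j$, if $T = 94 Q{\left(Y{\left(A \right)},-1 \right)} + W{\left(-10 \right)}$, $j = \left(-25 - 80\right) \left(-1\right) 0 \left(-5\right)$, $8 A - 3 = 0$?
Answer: $1027$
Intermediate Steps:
$A = \frac{3}{8}$ ($A = \frac{3}{8} + \frac{1}{8} \cdot 0 = \frac{3}{8} + 0 = \frac{3}{8} \approx 0.375$)
$Y{\left(Z \right)} = 3 + Z^{2}$
$j = 0$ ($j = - 105 \cdot 0 \left(-5\right) = \left(-105\right) 0 = 0$)
$T = 1027$ ($T = 94 \cdot 11 - 7 = 1034 - 7 = 1027$)
$T - j = 1027 - 0 = 1027 + 0 = 1027$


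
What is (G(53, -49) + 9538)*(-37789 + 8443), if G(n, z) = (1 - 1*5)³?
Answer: -278024004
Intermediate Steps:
G(n, z) = -64 (G(n, z) = (1 - 5)³ = (-4)³ = -64)
(G(53, -49) + 9538)*(-37789 + 8443) = (-64 + 9538)*(-37789 + 8443) = 9474*(-29346) = -278024004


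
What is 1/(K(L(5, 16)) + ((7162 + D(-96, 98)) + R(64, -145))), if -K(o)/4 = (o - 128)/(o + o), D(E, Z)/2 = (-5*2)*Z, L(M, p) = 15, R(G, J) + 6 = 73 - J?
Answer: 15/81436 ≈ 0.00018419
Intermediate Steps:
R(G, J) = 67 - J (R(G, J) = -6 + (73 - J) = 67 - J)
D(E, Z) = -20*Z (D(E, Z) = 2*((-5*2)*Z) = 2*(-10*Z) = -20*Z)
K(o) = -2*(-128 + o)/o (K(o) = -4*(o - 128)/(o + o) = -4*(-128 + o)/(2*o) = -4*(-128 + o)*1/(2*o) = -2*(-128 + o)/o)
1/(K(L(5, 16)) + ((7162 + D(-96, 98)) + R(64, -145))) = 1/((-2 + 256/15) + ((7162 - 20*98) + (67 - 1*(-145)))) = 1/((-2 + 256*(1/15)) + ((7162 - 1960) + (67 + 145))) = 1/((-2 + 256/15) + (5202 + 212)) = 1/(226/15 + 5414) = 1/(81436/15) = 15/81436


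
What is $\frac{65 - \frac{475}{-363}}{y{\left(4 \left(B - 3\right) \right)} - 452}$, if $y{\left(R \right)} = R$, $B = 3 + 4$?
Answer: $- \frac{12035}{79134} \approx -0.15208$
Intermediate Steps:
$B = 7$
$\frac{65 - \frac{475}{-363}}{y{\left(4 \left(B - 3\right) \right)} - 452} = \frac{65 - \frac{475}{-363}}{4 \left(7 - 3\right) - 452} = \frac{65 - - \frac{475}{363}}{4 \cdot 4 - 452} = \frac{65 + \frac{475}{363}}{16 - 452} = \frac{24070}{363 \left(-436\right)} = \frac{24070}{363} \left(- \frac{1}{436}\right) = - \frac{12035}{79134}$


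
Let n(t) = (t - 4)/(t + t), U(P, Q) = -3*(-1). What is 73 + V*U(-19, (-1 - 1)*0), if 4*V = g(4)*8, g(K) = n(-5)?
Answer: 392/5 ≈ 78.400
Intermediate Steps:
U(P, Q) = 3
n(t) = (-4 + t)/(2*t) (n(t) = (-4 + t)/((2*t)) = (-4 + t)*(1/(2*t)) = (-4 + t)/(2*t))
g(K) = 9/10 (g(K) = (½)*(-4 - 5)/(-5) = (½)*(-⅕)*(-9) = 9/10)
V = 9/5 (V = ((9/10)*8)/4 = (¼)*(36/5) = 9/5 ≈ 1.8000)
73 + V*U(-19, (-1 - 1)*0) = 73 + (9/5)*3 = 73 + 27/5 = 392/5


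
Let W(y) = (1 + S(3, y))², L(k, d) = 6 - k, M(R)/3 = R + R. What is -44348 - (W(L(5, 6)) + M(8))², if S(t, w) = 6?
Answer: -53757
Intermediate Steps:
M(R) = 6*R (M(R) = 3*(R + R) = 3*(2*R) = 6*R)
W(y) = 49 (W(y) = (1 + 6)² = 7² = 49)
-44348 - (W(L(5, 6)) + M(8))² = -44348 - (49 + 6*8)² = -44348 - (49 + 48)² = -44348 - 1*97² = -44348 - 1*9409 = -44348 - 9409 = -53757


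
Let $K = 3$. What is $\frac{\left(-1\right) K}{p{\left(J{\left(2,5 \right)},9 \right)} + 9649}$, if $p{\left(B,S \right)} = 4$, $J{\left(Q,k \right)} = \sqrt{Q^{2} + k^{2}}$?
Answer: $- \frac{3}{9653} \approx -0.00031078$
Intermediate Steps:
$\frac{\left(-1\right) K}{p{\left(J{\left(2,5 \right)},9 \right)} + 9649} = \frac{\left(-1\right) 3}{4 + 9649} = - \frac{3}{9653}$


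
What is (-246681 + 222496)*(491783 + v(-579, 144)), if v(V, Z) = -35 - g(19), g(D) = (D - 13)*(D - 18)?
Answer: -11892780270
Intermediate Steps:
g(D) = (-18 + D)*(-13 + D) (g(D) = (-13 + D)*(-18 + D) = (-18 + D)*(-13 + D))
v(V, Z) = -41 (v(V, Z) = -35 - (234 + 19**2 - 31*19) = -35 - (234 + 361 - 589) = -35 - 1*6 = -35 - 6 = -41)
(-246681 + 222496)*(491783 + v(-579, 144)) = (-246681 + 222496)*(491783 - 41) = -24185*491742 = -11892780270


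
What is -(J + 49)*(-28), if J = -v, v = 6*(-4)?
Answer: 2044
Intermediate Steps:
v = -24
J = 24 (J = -1*(-24) = 24)
-(J + 49)*(-28) = -(24 + 49)*(-28) = -73*(-28) = -1*(-2044) = 2044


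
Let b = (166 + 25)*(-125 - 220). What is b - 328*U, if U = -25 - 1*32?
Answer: -47199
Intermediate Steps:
U = -57 (U = -25 - 32 = -57)
b = -65895 (b = 191*(-345) = -65895)
b - 328*U = -65895 - 328*(-57) = -65895 + 18696 = -47199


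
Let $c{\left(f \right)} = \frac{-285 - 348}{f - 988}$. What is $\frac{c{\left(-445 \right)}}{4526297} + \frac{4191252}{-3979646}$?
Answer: $- \frac{13592613735471267}{12906357311492623} \approx -1.0532$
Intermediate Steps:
$c{\left(f \right)} = - \frac{633}{-988 + f}$
$\frac{c{\left(-445 \right)}}{4526297} + \frac{4191252}{-3979646} = \frac{\left(-633\right) \frac{1}{-988 - 445}}{4526297} + \frac{4191252}{-3979646} = - \frac{633}{-1433} \cdot \frac{1}{4526297} + 4191252 \left(- \frac{1}{3979646}\right) = \left(-633\right) \left(- \frac{1}{1433}\right) \frac{1}{4526297} - \frac{2095626}{1989823} = \frac{633}{1433} \cdot \frac{1}{4526297} - \frac{2095626}{1989823} = \frac{633}{6486183601} - \frac{2095626}{1989823} = - \frac{13592613735471267}{12906357311492623}$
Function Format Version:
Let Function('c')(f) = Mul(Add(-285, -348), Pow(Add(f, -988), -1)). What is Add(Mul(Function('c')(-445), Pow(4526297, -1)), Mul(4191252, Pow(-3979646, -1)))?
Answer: Rational(-13592613735471267, 12906357311492623) ≈ -1.0532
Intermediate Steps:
Function('c')(f) = Mul(-633, Pow(Add(-988, f), -1))
Add(Mul(Function('c')(-445), Pow(4526297, -1)), Mul(4191252, Pow(-3979646, -1))) = Add(Mul(Mul(-633, Pow(Add(-988, -445), -1)), Pow(4526297, -1)), Mul(4191252, Pow(-3979646, -1))) = Add(Mul(Mul(-633, Pow(-1433, -1)), Rational(1, 4526297)), Mul(4191252, Rational(-1, 3979646))) = Add(Mul(Mul(-633, Rational(-1, 1433)), Rational(1, 4526297)), Rational(-2095626, 1989823)) = Add(Mul(Rational(633, 1433), Rational(1, 4526297)), Rational(-2095626, 1989823)) = Add(Rational(633, 6486183601), Rational(-2095626, 1989823)) = Rational(-13592613735471267, 12906357311492623)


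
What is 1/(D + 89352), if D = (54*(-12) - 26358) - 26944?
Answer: 1/35402 ≈ 2.8247e-5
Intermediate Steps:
D = -53950 (D = (-648 - 26358) - 26944 = -27006 - 26944 = -53950)
1/(D + 89352) = 1/(-53950 + 89352) = 1/35402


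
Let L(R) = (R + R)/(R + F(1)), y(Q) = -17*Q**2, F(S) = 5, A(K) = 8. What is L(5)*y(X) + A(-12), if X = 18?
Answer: -5500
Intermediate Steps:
L(R) = 2*R/(5 + R) (L(R) = (R + R)/(R + 5) = (2*R)/(5 + R) = 2*R/(5 + R))
L(5)*y(X) + A(-12) = (2*5/(5 + 5))*(-17*18**2) + 8 = (2*5/10)*(-17*324) + 8 = (2*5*(1/10))*(-5508) + 8 = 1*(-5508) + 8 = -5508 + 8 = -5500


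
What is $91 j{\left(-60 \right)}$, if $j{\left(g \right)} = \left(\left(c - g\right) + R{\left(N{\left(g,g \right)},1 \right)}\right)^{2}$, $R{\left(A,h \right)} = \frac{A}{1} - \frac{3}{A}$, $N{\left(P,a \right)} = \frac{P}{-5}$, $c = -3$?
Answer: $\frac{6881875}{16} \approx 4.3012 \cdot 10^{5}$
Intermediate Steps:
$N{\left(P,a \right)} = - \frac{P}{5}$ ($N{\left(P,a \right)} = P \left(- \frac{1}{5}\right) = - \frac{P}{5}$)
$R{\left(A,h \right)} = A - \frac{3}{A}$ ($R{\left(A,h \right)} = A 1 - \frac{3}{A} = A - \frac{3}{A}$)
$j{\left(g \right)} = \left(-3 + \frac{15}{g} - \frac{6 g}{5}\right)^{2}$ ($j{\left(g \right)} = \left(\left(-3 - g\right) - \left(3 \left(- \frac{5}{g}\right) + \frac{g}{5}\right)\right)^{2} = \left(\left(-3 - g\right) - \left(\frac{g}{5} + 3 \left(-5\right) \frac{1}{g}\right)\right)^{2} = \left(\left(-3 - g\right) - \left(- \frac{15}{g} + \frac{g}{5}\right)\right)^{2} = \left(-3 + \frac{15}{g} - \frac{6 g}{5}\right)^{2}$)
$91 j{\left(-60 \right)} = 91 \frac{9 \left(-25 - 60 \left(5 + 2 \left(-60\right)\right)\right)^{2}}{25 \cdot 3600} = 91 \cdot \frac{9}{25} \cdot \frac{1}{3600} \left(-25 - 60 \left(5 - 120\right)\right)^{2} = 91 \cdot \frac{9}{25} \cdot \frac{1}{3600} \left(-25 - -6900\right)^{2} = 91 \cdot \frac{9}{25} \cdot \frac{1}{3600} \left(-25 + 6900\right)^{2} = 91 \cdot \frac{9}{25} \cdot \frac{1}{3600} \cdot 6875^{2} = 91 \cdot \frac{9}{25} \cdot \frac{1}{3600} \cdot 47265625 = 91 \cdot \frac{75625}{16} = \frac{6881875}{16}$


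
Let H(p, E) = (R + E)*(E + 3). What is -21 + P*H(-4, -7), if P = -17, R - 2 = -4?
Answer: -633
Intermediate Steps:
R = -2 (R = 2 - 4 = -2)
H(p, E) = (-2 + E)*(3 + E) (H(p, E) = (-2 + E)*(E + 3) = (-2 + E)*(3 + E))
-21 + P*H(-4, -7) = -21 - 17*(-6 - 7 + (-7)²) = -21 - 17*(-6 - 7 + 49) = -21 - 17*36 = -21 - 612 = -633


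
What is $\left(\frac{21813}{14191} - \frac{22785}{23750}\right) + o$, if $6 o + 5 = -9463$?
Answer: $- \frac{106329697137}{67407250} \approx -1577.4$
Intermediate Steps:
$o = -1578$ ($o = - \frac{5}{6} + \frac{1}{6} \left(-9463\right) = - \frac{5}{6} - \frac{9463}{6} = -1578$)
$\left(\frac{21813}{14191} - \frac{22785}{23750}\right) + o = \left(\frac{21813}{14191} - \frac{22785}{23750}\right) - 1578 = \left(21813 \cdot \frac{1}{14191} - \frac{4557}{4750}\right) - 1578 = \left(\frac{21813}{14191} - \frac{4557}{4750}\right) - 1578 = \frac{38943363}{67407250} - 1578 = - \frac{106329697137}{67407250}$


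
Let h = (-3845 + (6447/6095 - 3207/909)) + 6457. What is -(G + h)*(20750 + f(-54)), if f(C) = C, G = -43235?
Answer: 1552748633761624/1846785 ≈ 8.4078e+8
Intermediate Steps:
h = 4819240306/1846785 (h = (-3845 + (6447*(1/6095) - 3207*1/909)) + 6457 = (-3845 + (6447/6095 - 1069/303)) + 6457 = (-3845 - 4562114/1846785) + 6457 = -7105450439/1846785 + 6457 = 4819240306/1846785 ≈ 2609.5)
-(G + h)*(20750 + f(-54)) = -(-43235 + 4819240306/1846785)*(20750 - 54) = -(-75026509169)*20696/1846785 = -1*(-1552748633761624/1846785) = 1552748633761624/1846785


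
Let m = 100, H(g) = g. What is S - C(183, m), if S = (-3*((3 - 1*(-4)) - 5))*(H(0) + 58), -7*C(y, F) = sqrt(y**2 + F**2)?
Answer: -348 + sqrt(43489)/7 ≈ -318.21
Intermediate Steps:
C(y, F) = -sqrt(F**2 + y**2)/7 (C(y, F) = -sqrt(y**2 + F**2)/7 = -sqrt(F**2 + y**2)/7)
S = -348 (S = (-3*((3 - 1*(-4)) - 5))*(0 + 58) = -3*((3 + 4) - 5)*58 = -3*(7 - 5)*58 = -3*2*58 = -6*58 = -348)
S - C(183, m) = -348 - (-1)*sqrt(100**2 + 183**2)/7 = -348 - (-1)*sqrt(10000 + 33489)/7 = -348 - (-1)*sqrt(43489)/7 = -348 + sqrt(43489)/7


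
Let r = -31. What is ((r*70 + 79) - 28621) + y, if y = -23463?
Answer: -54175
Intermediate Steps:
((r*70 + 79) - 28621) + y = ((-31*70 + 79) - 28621) - 23463 = ((-2170 + 79) - 28621) - 23463 = (-2091 - 28621) - 23463 = -30712 - 23463 = -54175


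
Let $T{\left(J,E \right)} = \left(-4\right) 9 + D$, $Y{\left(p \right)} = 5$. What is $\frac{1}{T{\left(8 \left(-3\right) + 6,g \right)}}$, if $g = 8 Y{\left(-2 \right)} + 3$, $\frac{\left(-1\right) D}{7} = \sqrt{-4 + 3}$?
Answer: $- \frac{36}{1345} + \frac{7 i}{1345} \approx -0.026766 + 0.0052045 i$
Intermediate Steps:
$D = - 7 i$ ($D = - 7 \sqrt{-4 + 3} = - 7 \sqrt{-1} = - 7 i \approx - 7.0 i$)
$g = 43$ ($g = 8 \cdot 5 + 3 = 40 + 3 = 43$)
$T{\left(J,E \right)} = -36 - 7 i$ ($T{\left(J,E \right)} = \left(-4\right) 9 - 7 i = -36 - 7 i$)
$\frac{1}{T{\left(8 \left(-3\right) + 6,g \right)}} = \frac{1}{-36 - 7 i} = \frac{-36 + 7 i}{1345}$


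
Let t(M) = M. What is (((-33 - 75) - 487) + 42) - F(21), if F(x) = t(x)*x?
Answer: -994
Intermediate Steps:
F(x) = x² (F(x) = x*x = x²)
(((-33 - 75) - 487) + 42) - F(21) = (((-33 - 75) - 487) + 42) - 1*21² = ((-108 - 487) + 42) - 1*441 = (-595 + 42) - 441 = -553 - 441 = -994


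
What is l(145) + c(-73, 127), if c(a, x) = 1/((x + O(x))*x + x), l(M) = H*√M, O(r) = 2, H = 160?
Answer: 1/16510 + 160*√145 ≈ 1926.7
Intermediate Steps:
l(M) = 160*√M
c(a, x) = 1/(x + x*(2 + x)) (c(a, x) = 1/((x + 2)*x + x) = 1/((2 + x)*x + x) = 1/(x*(2 + x) + x) = 1/(x + x*(2 + x)))
l(145) + c(-73, 127) = 160*√145 + 1/(127*(3 + 127)) = 160*√145 + (1/127)/130 = 160*√145 + (1/127)*(1/130) = 160*√145 + 1/16510 = 1/16510 + 160*√145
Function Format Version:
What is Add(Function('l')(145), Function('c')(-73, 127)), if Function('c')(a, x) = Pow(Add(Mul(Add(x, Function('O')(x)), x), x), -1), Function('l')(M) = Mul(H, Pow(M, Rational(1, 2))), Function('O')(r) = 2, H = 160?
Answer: Add(Rational(1, 16510), Mul(160, Pow(145, Rational(1, 2)))) ≈ 1926.7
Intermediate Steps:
Function('l')(M) = Mul(160, Pow(M, Rational(1, 2)))
Function('c')(a, x) = Pow(Add(x, Mul(x, Add(2, x))), -1) (Function('c')(a, x) = Pow(Add(Mul(Add(x, 2), x), x), -1) = Pow(Add(Mul(Add(2, x), x), x), -1) = Pow(Add(Mul(x, Add(2, x)), x), -1) = Pow(Add(x, Mul(x, Add(2, x))), -1))
Add(Function('l')(145), Function('c')(-73, 127)) = Add(Mul(160, Pow(145, Rational(1, 2))), Mul(Pow(127, -1), Pow(Add(3, 127), -1))) = Add(Mul(160, Pow(145, Rational(1, 2))), Mul(Rational(1, 127), Pow(130, -1))) = Add(Mul(160, Pow(145, Rational(1, 2))), Mul(Rational(1, 127), Rational(1, 130))) = Add(Mul(160, Pow(145, Rational(1, 2))), Rational(1, 16510)) = Add(Rational(1, 16510), Mul(160, Pow(145, Rational(1, 2))))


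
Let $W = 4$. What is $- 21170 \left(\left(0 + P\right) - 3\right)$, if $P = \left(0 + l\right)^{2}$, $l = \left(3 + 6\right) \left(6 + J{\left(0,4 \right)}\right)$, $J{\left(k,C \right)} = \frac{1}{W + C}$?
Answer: $- \frac{2056549065}{32} \approx -6.4267 \cdot 10^{7}$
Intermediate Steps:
$J{\left(k,C \right)} = \frac{1}{4 + C}$
$l = \frac{441}{8}$ ($l = \left(3 + 6\right) \left(6 + \frac{1}{4 + 4}\right) = 9 \left(6 + \frac{1}{8}\right) = 9 \cdot \frac{49}{8} = \frac{441}{8} \approx 55.125$)
$P = \frac{194481}{64}$ ($P = \left(0 + \frac{441}{8}\right)^{2} = \left(\frac{441}{8}\right)^{2} = \frac{194481}{64} \approx 3038.8$)
$- 21170 \left(\left(0 + P\right) - 3\right) = - 21170 \left(\left(0 + \frac{194481}{64}\right) - 3\right) = - 21170 \left(\frac{194481}{64} - 3\right) = \left(-21170\right) \frac{194289}{64} = - \frac{2056549065}{32}$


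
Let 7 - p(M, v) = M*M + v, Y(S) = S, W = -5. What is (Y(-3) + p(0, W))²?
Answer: 81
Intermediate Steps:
p(M, v) = 7 - v - M² (p(M, v) = 7 - (M*M + v) = 7 - (M² + v) = 7 - (v + M²) = 7 + (-v - M²) = 7 - v - M²)
(Y(-3) + p(0, W))² = (-3 + (7 - 1*(-5) - 1*0²))² = (-3 + (7 + 5 - 1*0))² = (-3 + (7 + 5 + 0))² = (-3 + 12)² = 9² = 81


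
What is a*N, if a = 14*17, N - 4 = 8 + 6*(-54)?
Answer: -74256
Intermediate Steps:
N = -312 (N = 4 + (8 + 6*(-54)) = 4 + (8 - 324) = 4 - 316 = -312)
a = 238
a*N = 238*(-312) = -74256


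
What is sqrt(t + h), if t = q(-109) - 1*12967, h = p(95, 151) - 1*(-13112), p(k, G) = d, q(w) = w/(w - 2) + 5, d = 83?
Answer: 2*sqrt(720723)/111 ≈ 15.296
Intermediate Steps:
q(w) = 5 + w/(-2 + w) (q(w) = w/(-2 + w) + 5 = 5 + w/(-2 + w))
p(k, G) = 83
h = 13195 (h = 83 - 1*(-13112) = 83 + 13112 = 13195)
t = -1438673/111 (t = 2*(-5 + 3*(-109))/(-2 - 109) - 1*12967 = 2*(-5 - 327)/(-111) - 12967 = 2*(-1/111)*(-332) - 12967 = 664/111 - 12967 = -1438673/111 ≈ -12961.)
sqrt(t + h) = sqrt(-1438673/111 + 13195) = sqrt(25972/111) = 2*sqrt(720723)/111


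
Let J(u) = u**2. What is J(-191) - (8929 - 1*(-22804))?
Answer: 4748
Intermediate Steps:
J(-191) - (8929 - 1*(-22804)) = (-191)**2 - (8929 - 1*(-22804)) = 36481 - (8929 + 22804) = 36481 - 1*31733 = 36481 - 31733 = 4748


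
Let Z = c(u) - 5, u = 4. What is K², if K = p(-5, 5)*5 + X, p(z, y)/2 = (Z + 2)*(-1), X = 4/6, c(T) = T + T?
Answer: 21904/9 ≈ 2433.8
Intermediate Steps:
c(T) = 2*T
Z = 3 (Z = 2*4 - 5 = 8 - 5 = 3)
X = ⅔ (X = 4*(⅙) = ⅔ ≈ 0.66667)
p(z, y) = -10 (p(z, y) = 2*((3 + 2)*(-1)) = 2*(5*(-1)) = 2*(-5) = -10)
K = -148/3 (K = -10*5 + ⅔ = -50 + ⅔ = -148/3 ≈ -49.333)
K² = (-148/3)² = 21904/9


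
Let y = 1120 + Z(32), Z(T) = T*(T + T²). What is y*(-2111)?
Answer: -73699232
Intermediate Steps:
y = 34912 (y = 1120 + 32²*(1 + 32) = 1120 + 1024*33 = 1120 + 33792 = 34912)
y*(-2111) = 34912*(-2111) = -73699232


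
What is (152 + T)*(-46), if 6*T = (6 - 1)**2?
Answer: -21551/3 ≈ -7183.7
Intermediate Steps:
T = 25/6 (T = (6 - 1)**2/6 = (1/6)*5**2 = (1/6)*25 = 25/6 ≈ 4.1667)
(152 + T)*(-46) = (152 + 25/6)*(-46) = (937/6)*(-46) = -21551/3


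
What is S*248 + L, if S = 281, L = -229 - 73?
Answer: 69386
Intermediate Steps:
L = -302
S*248 + L = 281*248 - 302 = 69688 - 302 = 69386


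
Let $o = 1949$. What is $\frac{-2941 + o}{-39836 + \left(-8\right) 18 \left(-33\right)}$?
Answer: $\frac{248}{8771} \approx 0.028275$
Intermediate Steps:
$\frac{-2941 + o}{-39836 + \left(-8\right) 18 \left(-33\right)} = \frac{-2941 + 1949}{-39836 + \left(-8\right) 18 \left(-33\right)} = - \frac{992}{-39836 - -4752} = - \frac{992}{-39836 + 4752} = - \frac{992}{-35084} = \left(-992\right) \left(- \frac{1}{35084}\right) = \frac{248}{8771}$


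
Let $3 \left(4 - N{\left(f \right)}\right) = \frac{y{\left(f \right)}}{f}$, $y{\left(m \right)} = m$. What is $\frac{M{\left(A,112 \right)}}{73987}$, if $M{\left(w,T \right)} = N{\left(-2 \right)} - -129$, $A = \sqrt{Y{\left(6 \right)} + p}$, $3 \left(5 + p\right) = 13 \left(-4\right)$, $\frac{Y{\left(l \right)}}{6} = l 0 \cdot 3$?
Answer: $\frac{398}{221961} \approx 0.0017931$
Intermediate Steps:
$Y{\left(l \right)} = 0$ ($Y{\left(l \right)} = 6 l 0 \cdot 3 = 6 \cdot 0 \cdot 3 = 6 \cdot 0 = 0$)
$N{\left(f \right)} = \frac{11}{3}$ ($N{\left(f \right)} = 4 - \frac{f \frac{1}{f}}{3} = 4 - \frac{1}{3} = \frac{11}{3}$)
$p = - \frac{67}{3}$ ($p = -5 + \frac{13 \left(-4\right)}{3} = -5 + \frac{1}{3} \left(-52\right) = -5 - \frac{52}{3} = - \frac{67}{3} \approx -22.333$)
$A = \frac{i \sqrt{201}}{3}$ ($A = \sqrt{0 - \frac{67}{3}} = \sqrt{- \frac{67}{3}} = \frac{i \sqrt{201}}{3} \approx 4.7258 i$)
$M{\left(w,T \right)} = \frac{398}{3}$ ($M{\left(w,T \right)} = \frac{11}{3} - -129 = \frac{11}{3} + 129 = \frac{398}{3}$)
$\frac{M{\left(A,112 \right)}}{73987} = \frac{398}{3 \cdot 73987} = \frac{398}{3} \cdot \frac{1}{73987} = \frac{398}{221961}$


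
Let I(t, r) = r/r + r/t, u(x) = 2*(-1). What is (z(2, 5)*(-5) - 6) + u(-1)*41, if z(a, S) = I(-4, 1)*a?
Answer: -191/2 ≈ -95.500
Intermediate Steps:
u(x) = -2
I(t, r) = 1 + r/t
z(a, S) = 3*a/4 (z(a, S) = ((1 - 4)/(-4))*a = (-¼*(-3))*a = 3*a/4)
(z(2, 5)*(-5) - 6) + u(-1)*41 = (((¾)*2)*(-5) - 6) - 2*41 = ((3/2)*(-5) - 6) - 82 = (-15/2 - 6) - 82 = -27/2 - 82 = -191/2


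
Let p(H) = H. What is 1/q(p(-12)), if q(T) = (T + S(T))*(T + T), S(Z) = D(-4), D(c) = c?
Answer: 1/384 ≈ 0.0026042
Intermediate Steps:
S(Z) = -4
q(T) = 2*T*(-4 + T) (q(T) = (T - 4)*(T + T) = (-4 + T)*(2*T) = 2*T*(-4 + T))
1/q(p(-12)) = 1/(2*(-12)*(-4 - 12)) = 1/(2*(-12)*(-16)) = 1/384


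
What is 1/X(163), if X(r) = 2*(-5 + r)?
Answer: 1/316 ≈ 0.0031646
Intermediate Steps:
X(r) = -10 + 2*r
1/X(163) = 1/(-10 + 2*163) = 1/(-10 + 326) = 1/316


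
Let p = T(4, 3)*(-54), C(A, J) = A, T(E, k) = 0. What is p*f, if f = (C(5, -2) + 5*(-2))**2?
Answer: 0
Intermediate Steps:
p = 0 (p = 0*(-54) = 0)
f = 25 (f = (5 + 5*(-2))**2 = (5 - 10)**2 = (-5)**2 = 25)
p*f = 0*25 = 0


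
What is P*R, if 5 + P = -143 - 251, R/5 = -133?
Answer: 265335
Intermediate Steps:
R = -665 (R = 5*(-133) = -665)
P = -399 (P = -5 + (-143 - 251) = -5 - 394 = -399)
P*R = -399*(-665) = 265335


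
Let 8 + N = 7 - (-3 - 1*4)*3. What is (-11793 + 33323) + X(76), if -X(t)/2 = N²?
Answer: 20730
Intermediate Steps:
N = 20 (N = -8 + (7 - (-3 - 1*4)*3) = -8 + (7 - (-3 - 4)*3) = -8 + (7 - (-7)*3) = -8 + (7 - 1*(-21)) = -8 + (7 + 21) = -8 + 28 = 20)
X(t) = -800 (X(t) = -2*20² = -2*400 = -800)
(-11793 + 33323) + X(76) = (-11793 + 33323) - 800 = 21530 - 800 = 20730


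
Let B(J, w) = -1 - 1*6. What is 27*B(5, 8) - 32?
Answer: -221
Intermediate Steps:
B(J, w) = -7 (B(J, w) = -1 - 6 = -7)
27*B(5, 8) - 32 = 27*(-7) - 32 = -189 - 32 = -221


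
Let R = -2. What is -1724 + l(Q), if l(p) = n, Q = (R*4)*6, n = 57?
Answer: -1667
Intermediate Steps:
Q = -48 (Q = -2*4*6 = -8*6 = -48)
l(p) = 57
-1724 + l(Q) = -1724 + 57 = -1667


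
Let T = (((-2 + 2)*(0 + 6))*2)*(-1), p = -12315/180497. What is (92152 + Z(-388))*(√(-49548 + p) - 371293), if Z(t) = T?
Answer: -34215392536 + 276456*I*√179359421086943/180497 ≈ -3.4215e+10 + 2.0512e+7*I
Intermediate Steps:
p = -12315/180497 (p = -12315*1/180497 = -12315/180497 ≈ -0.068228)
T = 0 (T = ((0*6)*2)*(-1) = (0*2)*(-1) = 0*(-1) = 0)
Z(t) = 0
(92152 + Z(-388))*(√(-49548 + p) - 371293) = (92152 + 0)*(√(-49548 - 12315/180497) - 371293) = 92152*(√(-8943277671/180497) - 371293) = 92152*(3*I*√179359421086943/180497 - 371293) = 92152*(-371293 + 3*I*√179359421086943/180497) = -34215392536 + 276456*I*√179359421086943/180497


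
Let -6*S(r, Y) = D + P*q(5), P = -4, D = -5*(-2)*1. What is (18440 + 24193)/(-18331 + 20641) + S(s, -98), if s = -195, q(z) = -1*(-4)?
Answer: 14981/770 ≈ 19.456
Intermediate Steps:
q(z) = 4
D = 10 (D = 10*1 = 10)
S(r, Y) = 1 (S(r, Y) = -(10 - 4*4)/6 = -(10 - 16)/6 = -⅙*(-6) = 1)
(18440 + 24193)/(-18331 + 20641) + S(s, -98) = (18440 + 24193)/(-18331 + 20641) + 1 = 42633/2310 + 1 = 42633*(1/2310) + 1 = 14211/770 + 1 = 14981/770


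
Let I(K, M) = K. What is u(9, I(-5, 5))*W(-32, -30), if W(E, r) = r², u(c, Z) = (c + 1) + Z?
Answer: 4500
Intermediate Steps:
u(c, Z) = 1 + Z + c (u(c, Z) = (1 + c) + Z = 1 + Z + c)
u(9, I(-5, 5))*W(-32, -30) = (1 - 5 + 9)*(-30)² = 5*900 = 4500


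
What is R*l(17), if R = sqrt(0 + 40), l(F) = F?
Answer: 34*sqrt(10) ≈ 107.52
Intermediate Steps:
R = 2*sqrt(10) (R = sqrt(40) = 2*sqrt(10) ≈ 6.3246)
R*l(17) = (2*sqrt(10))*17 = 34*sqrt(10)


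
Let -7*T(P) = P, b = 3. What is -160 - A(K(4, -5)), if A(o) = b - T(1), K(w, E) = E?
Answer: -1142/7 ≈ -163.14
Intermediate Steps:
T(P) = -P/7
A(o) = 22/7 (A(o) = 3 - (-1)/7 = 3 - 1*(-⅐) = 3 + ⅐ = 22/7)
-160 - A(K(4, -5)) = -160 - 1*22/7 = -160 - 22/7 = -1142/7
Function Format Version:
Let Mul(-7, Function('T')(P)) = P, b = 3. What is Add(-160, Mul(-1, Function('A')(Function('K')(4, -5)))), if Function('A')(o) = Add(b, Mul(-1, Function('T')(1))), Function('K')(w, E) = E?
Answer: Rational(-1142, 7) ≈ -163.14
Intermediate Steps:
Function('T')(P) = Mul(Rational(-1, 7), P)
Function('A')(o) = Rational(22, 7) (Function('A')(o) = Add(3, Mul(-1, Mul(Rational(-1, 7), 1))) = Add(3, Mul(-1, Rational(-1, 7))) = Add(3, Rational(1, 7)) = Rational(22, 7))
Add(-160, Mul(-1, Function('A')(Function('K')(4, -5)))) = Add(-160, Mul(-1, Rational(22, 7))) = Add(-160, Rational(-22, 7)) = Rational(-1142, 7)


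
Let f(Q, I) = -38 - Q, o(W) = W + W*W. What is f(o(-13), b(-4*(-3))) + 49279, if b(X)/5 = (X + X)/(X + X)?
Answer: 49085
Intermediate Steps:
o(W) = W + W²
b(X) = 5 (b(X) = 5*((X + X)/(X + X)) = 5*((2*X)/((2*X))) = 5*((2*X)*(1/(2*X))) = 5*1 = 5)
f(o(-13), b(-4*(-3))) + 49279 = (-38 - (-13)*(1 - 13)) + 49279 = (-38 - (-13)*(-12)) + 49279 = (-38 - 1*156) + 49279 = (-38 - 156) + 49279 = -194 + 49279 = 49085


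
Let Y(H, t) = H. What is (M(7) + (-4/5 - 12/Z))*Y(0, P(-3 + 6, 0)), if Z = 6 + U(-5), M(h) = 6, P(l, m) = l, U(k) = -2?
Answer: 0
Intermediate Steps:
Z = 4 (Z = 6 - 2 = 4)
(M(7) + (-4/5 - 12/Z))*Y(0, P(-3 + 6, 0)) = (6 + (-4/5 - 12/4))*0 = (6 + (-4*⅕ - 12*¼))*0 = (6 + (-⅘ - 3))*0 = (6 - 19/5)*0 = (11/5)*0 = 0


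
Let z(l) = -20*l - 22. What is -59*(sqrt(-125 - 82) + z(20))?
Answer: 24898 - 177*I*sqrt(23) ≈ 24898.0 - 848.86*I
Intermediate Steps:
z(l) = -22 - 20*l
-59*(sqrt(-125 - 82) + z(20)) = -59*(sqrt(-125 - 82) + (-22 - 20*20)) = -59*(sqrt(-207) + (-22 - 400)) = -59*(3*I*sqrt(23) - 422) = -59*(-422 + 3*I*sqrt(23)) = 24898 - 177*I*sqrt(23)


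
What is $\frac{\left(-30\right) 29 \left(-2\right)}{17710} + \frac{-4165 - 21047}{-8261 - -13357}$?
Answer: $- \frac{1562991}{322322} \approx -4.8492$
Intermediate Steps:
$\frac{\left(-30\right) 29 \left(-2\right)}{17710} + \frac{-4165 - 21047}{-8261 - -13357} = \left(-870\right) \left(-2\right) \frac{1}{17710} - \frac{25212}{-8261 + 13357} = 1740 \cdot \frac{1}{17710} - \frac{25212}{5096} = \frac{174}{1771} - \frac{6303}{1274} = - \frac{1562991}{322322}$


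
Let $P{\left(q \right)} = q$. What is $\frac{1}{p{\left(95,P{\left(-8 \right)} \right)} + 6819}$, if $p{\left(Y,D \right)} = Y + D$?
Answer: $\frac{1}{6906} \approx 0.0001448$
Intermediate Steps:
$p{\left(Y,D \right)} = D + Y$
$\frac{1}{p{\left(95,P{\left(-8 \right)} \right)} + 6819} = \frac{1}{\left(-8 + 95\right) + 6819} = \frac{1}{87 + 6819} = \frac{1}{6906}$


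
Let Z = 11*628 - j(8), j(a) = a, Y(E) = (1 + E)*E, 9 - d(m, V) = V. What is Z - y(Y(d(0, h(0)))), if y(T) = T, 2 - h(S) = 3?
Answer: 6790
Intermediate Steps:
h(S) = -1 (h(S) = 2 - 1*3 = 2 - 3 = -1)
d(m, V) = 9 - V
Y(E) = E*(1 + E)
Z = 6900 (Z = 11*628 - 1*8 = 6908 - 8 = 6900)
Z - y(Y(d(0, h(0)))) = 6900 - (9 - 1*(-1))*(1 + (9 - 1*(-1))) = 6900 - (9 + 1)*(1 + (9 + 1)) = 6900 - 10*(1 + 10) = 6900 - 10*11 = 6900 - 1*110 = 6900 - 110 = 6790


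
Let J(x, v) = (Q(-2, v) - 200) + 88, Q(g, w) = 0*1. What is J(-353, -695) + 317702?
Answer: 317590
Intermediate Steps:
Q(g, w) = 0
J(x, v) = -112 (J(x, v) = (0 - 200) + 88 = -200 + 88 = -112)
J(-353, -695) + 317702 = -112 + 317702 = 317590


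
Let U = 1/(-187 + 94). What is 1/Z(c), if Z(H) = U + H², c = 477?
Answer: 93/21160196 ≈ 4.3950e-6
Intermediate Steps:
U = -1/93 (U = 1/(-93) = -1/93 ≈ -0.010753)
Z(H) = -1/93 + H²
1/Z(c) = 1/(-1/93 + 477²) = 1/(-1/93 + 227529) = 1/(21160196/93) = 93/21160196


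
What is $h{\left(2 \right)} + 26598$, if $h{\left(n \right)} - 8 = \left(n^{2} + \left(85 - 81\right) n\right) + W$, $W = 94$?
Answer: $26712$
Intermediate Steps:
$h{\left(n \right)} = 102 + n^{2} + 4 n$ ($h{\left(n \right)} = 8 + \left(\left(n^{2} + \left(85 - 81\right) n\right) + 94\right) = 8 + \left(\left(n^{2} + 4 n\right) + 94\right) = 8 + \left(94 + n^{2} + 4 n\right) = 102 + n^{2} + 4 n$)
$h{\left(2 \right)} + 26598 = \left(102 + 2^{2} + 4 \cdot 2\right) + 26598 = \left(102 + 4 + 8\right) + 26598 = 114 + 26598 = 26712$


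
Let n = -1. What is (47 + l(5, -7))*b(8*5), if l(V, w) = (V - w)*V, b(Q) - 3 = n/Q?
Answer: 12733/40 ≈ 318.33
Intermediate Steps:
b(Q) = 3 - 1/Q
l(V, w) = V*(V - w)
(47 + l(5, -7))*b(8*5) = (47 + 5*(5 - 1*(-7)))*(3 - 1/(8*5)) = (47 + 5*(5 + 7))*(3 - 1/40) = (47 + 5*12)*(3 - 1*1/40) = (47 + 60)*(3 - 1/40) = 107*(119/40) = 12733/40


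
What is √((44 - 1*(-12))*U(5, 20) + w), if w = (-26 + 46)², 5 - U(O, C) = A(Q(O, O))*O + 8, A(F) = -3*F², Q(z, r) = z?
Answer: 4*√1327 ≈ 145.71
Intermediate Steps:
U(O, C) = -3 + 3*O³ (U(O, C) = 5 - ((-3*O²)*O + 8) = 5 - (-3*O³ + 8) = 5 - (8 - 3*O³) = 5 + (-8 + 3*O³) = -3 + 3*O³)
w = 400 (w = 20² = 400)
√((44 - 1*(-12))*U(5, 20) + w) = √((44 - 1*(-12))*(-3 + 3*5³) + 400) = √((44 + 12)*(-3 + 3*125) + 400) = √(56*(-3 + 375) + 400) = √(56*372 + 400) = √(20832 + 400) = √21232 = 4*√1327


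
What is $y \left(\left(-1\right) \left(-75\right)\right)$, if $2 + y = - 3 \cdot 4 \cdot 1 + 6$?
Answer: $-600$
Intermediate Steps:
$y = -8$ ($y = -2 + \left(- 3 \cdot 4 \cdot 1 + 6\right) = -2 + \left(\left(-3\right) 4 + 6\right) = -2 + \left(-12 + 6\right) = -2 - 6 = -8$)
$y \left(\left(-1\right) \left(-75\right)\right) = - 8 \left(\left(-1\right) \left(-75\right)\right) = \left(-8\right) 75 = -600$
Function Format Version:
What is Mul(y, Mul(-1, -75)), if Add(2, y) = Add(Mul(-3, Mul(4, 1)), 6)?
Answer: -600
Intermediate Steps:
y = -8 (y = Add(-2, Add(Mul(-3, Mul(4, 1)), 6)) = Add(-2, Add(Mul(-3, 4), 6)) = Add(-2, Add(-12, 6)) = Add(-2, -6) = -8)
Mul(y, Mul(-1, -75)) = Mul(-8, Mul(-1, -75)) = Mul(-8, 75) = -600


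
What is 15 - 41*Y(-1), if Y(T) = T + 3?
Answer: -67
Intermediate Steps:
Y(T) = 3 + T
15 - 41*Y(-1) = 15 - 41*(3 - 1) = 15 - 41*2 = 15 - 82 = -67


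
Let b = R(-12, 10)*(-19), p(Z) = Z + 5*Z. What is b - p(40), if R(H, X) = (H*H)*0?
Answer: -240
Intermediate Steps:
R(H, X) = 0 (R(H, X) = H²*0 = 0)
p(Z) = 6*Z
b = 0 (b = 0*(-19) = 0)
b - p(40) = 0 - 6*40 = 0 - 1*240 = 0 - 240 = -240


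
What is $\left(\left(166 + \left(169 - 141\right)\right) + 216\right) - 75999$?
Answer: $-75589$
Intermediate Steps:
$\left(\left(166 + \left(169 - 141\right)\right) + 216\right) - 75999 = \left(\left(166 + 28\right) + 216\right) - 75999 = \left(194 + 216\right) - 75999 = 410 - 75999 = -75589$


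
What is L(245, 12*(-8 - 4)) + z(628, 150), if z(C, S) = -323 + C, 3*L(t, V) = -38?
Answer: 877/3 ≈ 292.33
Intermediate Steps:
L(t, V) = -38/3 (L(t, V) = (⅓)*(-38) = -38/3)
L(245, 12*(-8 - 4)) + z(628, 150) = -38/3 + (-323 + 628) = -38/3 + 305 = 877/3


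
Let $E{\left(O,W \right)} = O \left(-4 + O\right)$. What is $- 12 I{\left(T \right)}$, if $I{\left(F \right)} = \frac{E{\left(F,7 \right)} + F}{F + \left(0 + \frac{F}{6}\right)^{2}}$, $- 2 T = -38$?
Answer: $- \frac{6912}{55} \approx -125.67$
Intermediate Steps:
$T = 19$ ($T = \left(- \frac{1}{2}\right) \left(-38\right) = 19$)
$I{\left(F \right)} = \frac{F + F \left(-4 + F\right)}{F + \frac{F^{2}}{36}}$ ($I{\left(F \right)} = \frac{F \left(-4 + F\right) + F}{F + \left(0 + \frac{F}{6}\right)^{2}} = \frac{F + F \left(-4 + F\right)}{F + \left(0 + F \frac{1}{6}\right)^{2}} = \frac{F + F \left(-4 + F\right)}{F + \left(0 + \frac{F}{6}\right)^{2}} = \frac{F + F \left(-4 + F\right)}{F + \left(\frac{F}{6}\right)^{2}} = \frac{F + F \left(-4 + F\right)}{F + \frac{F^{2}}{36}}$)
$- 12 I{\left(T \right)} = - 12 \frac{36 \left(-3 + 19\right)}{36 + 19} = - 12 \cdot 36 \cdot \frac{1}{55} \cdot 16 = \left(-12\right) \frac{576}{55} = - \frac{6912}{55}$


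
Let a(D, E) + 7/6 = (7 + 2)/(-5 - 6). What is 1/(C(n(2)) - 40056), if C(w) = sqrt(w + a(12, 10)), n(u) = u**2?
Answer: -2643696/105895886843 - sqrt(8778)/105895886843 ≈ -2.4966e-5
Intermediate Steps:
a(D, E) = -131/66 (a(D, E) = -7/6 + (7 + 2)/(-5 - 6) = -7/6 + 9/(-11) = -7/6 + 9*(-1/11) = -7/6 - 9/11 = -131/66)
C(w) = sqrt(-131/66 + w) (C(w) = sqrt(w - 131/66) = sqrt(-131/66 + w))
1/(C(n(2)) - 40056) = 1/(sqrt(-8646 + 4356*2**2)/66 - 40056) = 1/(sqrt(-8646 + 4356*4)/66 - 40056) = 1/(sqrt(-8646 + 17424)/66 - 40056) = 1/(sqrt(8778)/66 - 40056) = 1/(-40056 + sqrt(8778)/66)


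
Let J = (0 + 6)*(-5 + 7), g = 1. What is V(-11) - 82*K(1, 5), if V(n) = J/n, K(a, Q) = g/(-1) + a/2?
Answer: 439/11 ≈ 39.909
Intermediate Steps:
K(a, Q) = -1 + a/2 (K(a, Q) = 1/(-1) + a/2 = 1*(-1) + a*(½) = -1 + a/2)
J = 12 (J = 6*2 = 12)
V(n) = 12/n
V(-11) - 82*K(1, 5) = 12/(-11) - 82*(-1 + (½)*1) = 12*(-1/11) - 82*(-1 + ½) = -12/11 - 82*(-½) = -12/11 + 41 = 439/11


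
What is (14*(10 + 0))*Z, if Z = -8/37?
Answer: -1120/37 ≈ -30.270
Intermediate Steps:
Z = -8/37 (Z = -8*1/37 = -8/37 ≈ -0.21622)
(14*(10 + 0))*Z = (14*(10 + 0))*(-8/37) = (14*10)*(-8/37) = 140*(-8/37) = -1120/37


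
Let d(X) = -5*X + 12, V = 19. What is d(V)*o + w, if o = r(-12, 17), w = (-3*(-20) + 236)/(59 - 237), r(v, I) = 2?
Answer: -14922/89 ≈ -167.66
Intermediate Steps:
d(X) = 12 - 5*X
w = -148/89 (w = (60 + 236)/(-178) = 296*(-1/178) = -148/89 ≈ -1.6629)
o = 2
d(V)*o + w = (12 - 5*19)*2 - 148/89 = (12 - 95)*2 - 148/89 = -83*2 - 148/89 = -166 - 148/89 = -14922/89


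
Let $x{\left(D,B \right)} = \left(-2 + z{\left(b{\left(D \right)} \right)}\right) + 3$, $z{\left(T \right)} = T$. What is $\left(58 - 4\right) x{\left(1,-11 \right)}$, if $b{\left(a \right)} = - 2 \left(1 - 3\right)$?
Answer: $270$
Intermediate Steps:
$b{\left(a \right)} = 4$ ($b{\left(a \right)} = \left(-2\right) \left(-2\right) = 4$)
$x{\left(D,B \right)} = 5$ ($x{\left(D,B \right)} = \left(-2 + 4\right) + 3 = 2 + 3 = 5$)
$\left(58 - 4\right) x{\left(1,-11 \right)} = \left(58 - 4\right) 5 = 54 \cdot 5 = 270$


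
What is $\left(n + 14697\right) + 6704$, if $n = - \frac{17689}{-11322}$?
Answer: $\frac{242319811}{11322} \approx 21403.0$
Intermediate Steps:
$n = \frac{17689}{11322}$ ($n = \left(-17689\right) \left(- \frac{1}{11322}\right) = \frac{17689}{11322} \approx 1.5624$)
$\left(n + 14697\right) + 6704 = \left(\frac{17689}{11322} + 14697\right) + 6704 = \frac{166417123}{11322} + 6704 = \frac{242319811}{11322}$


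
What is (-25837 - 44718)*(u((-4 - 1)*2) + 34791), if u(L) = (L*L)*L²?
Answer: -3160229005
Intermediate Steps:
u(L) = L⁴ (u(L) = L²*L² = L⁴)
(-25837 - 44718)*(u((-4 - 1)*2) + 34791) = (-25837 - 44718)*(((-4 - 1)*2)⁴ + 34791) = -70555*((-5*2)⁴ + 34791) = -70555*((-10)⁴ + 34791) = -70555*(10000 + 34791) = -70555*44791 = -3160229005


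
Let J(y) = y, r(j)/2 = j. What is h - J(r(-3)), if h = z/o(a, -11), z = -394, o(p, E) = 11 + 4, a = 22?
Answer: -304/15 ≈ -20.267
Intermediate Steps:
r(j) = 2*j
o(p, E) = 15
h = -394/15 ≈ -26.267
h - J(r(-3)) = -394/15 - 2*(-3) = -394/15 - 1*(-6) = -394/15 + 6 = -304/15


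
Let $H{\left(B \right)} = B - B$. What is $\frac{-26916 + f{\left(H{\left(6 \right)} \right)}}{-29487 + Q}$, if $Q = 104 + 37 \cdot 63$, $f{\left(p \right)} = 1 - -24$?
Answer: $\frac{26891}{27052} \approx 0.99405$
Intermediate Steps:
$H{\left(B \right)} = 0$
$f{\left(p \right)} = 25$ ($f{\left(p \right)} = 1 + 24 = 25$)
$Q = 2435$ ($Q = 104 + 2331 = 2435$)
$\frac{-26916 + f{\left(H{\left(6 \right)} \right)}}{-29487 + Q} = \frac{-26916 + 25}{-29487 + 2435} = - \frac{26891}{-27052} = \left(-26891\right) \left(- \frac{1}{27052}\right) = \frac{26891}{27052}$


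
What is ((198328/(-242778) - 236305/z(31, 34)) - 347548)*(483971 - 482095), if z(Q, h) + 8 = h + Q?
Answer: -1521708156195724/2306391 ≈ -6.5978e+8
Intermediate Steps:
z(Q, h) = -8 + Q + h (z(Q, h) = -8 + (h + Q) = -8 + (Q + h) = -8 + Q + h)
((198328/(-242778) - 236305/z(31, 34)) - 347548)*(483971 - 482095) = ((198328/(-242778) - 236305/(-8 + 31 + 34)) - 347548)*(483971 - 482095) = ((198328*(-1/242778) - 236305/57) - 347548)*1876 = ((-99164/121389 - 236305*1/57) - 347548)*1876 = ((-99164/121389 - 236305/57) - 347548)*1876 = (-9563493331/2306391 - 347548)*1876 = -811145072599/2306391*1876 = -1521708156195724/2306391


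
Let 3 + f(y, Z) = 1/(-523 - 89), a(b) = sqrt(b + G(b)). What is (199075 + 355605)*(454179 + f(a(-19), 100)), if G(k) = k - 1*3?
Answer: 38544118444370/153 ≈ 2.5192e+11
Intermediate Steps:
G(k) = -3 + k (G(k) = k - 3 = -3 + k)
a(b) = sqrt(-3 + 2*b) (a(b) = sqrt(b + (-3 + b)) = sqrt(-3 + 2*b))
f(y, Z) = -1837/612 (f(y, Z) = -3 + 1/(-523 - 89) = -3 + 1/(-612) = -3 - 1/612 = -1837/612)
(199075 + 355605)*(454179 + f(a(-19), 100)) = (199075 + 355605)*(454179 - 1837/612) = 554680*(277955711/612) = 38544118444370/153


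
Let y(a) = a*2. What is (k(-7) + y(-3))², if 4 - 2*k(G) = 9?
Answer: 289/4 ≈ 72.250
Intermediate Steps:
y(a) = 2*a
k(G) = -5/2 (k(G) = 2 - ½*9 = 2 - 9/2 = -5/2)
(k(-7) + y(-3))² = (-5/2 + 2*(-3))² = (-5/2 - 6)² = (-17/2)² = 289/4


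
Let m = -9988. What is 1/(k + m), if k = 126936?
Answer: 1/116948 ≈ 8.5508e-6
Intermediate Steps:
1/(k + m) = 1/(126936 - 9988) = 1/116948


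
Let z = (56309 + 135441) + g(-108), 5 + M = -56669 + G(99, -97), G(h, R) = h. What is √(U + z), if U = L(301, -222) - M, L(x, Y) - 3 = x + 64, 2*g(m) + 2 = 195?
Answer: √995158/2 ≈ 498.79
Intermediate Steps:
g(m) = 193/2 (g(m) = -1 + (½)*195 = -1 + 195/2 = 193/2)
M = -56575 (M = -5 + (-56669 + 99) = -5 - 56570 = -56575)
L(x, Y) = 67 + x (L(x, Y) = 3 + (x + 64) = 3 + (64 + x) = 67 + x)
U = 56943 (U = (67 + 301) - 1*(-56575) = 368 + 56575 = 56943)
z = 383693/2 (z = (56309 + 135441) + 193/2 = 191750 + 193/2 = 383693/2 ≈ 1.9185e+5)
√(U + z) = √(56943 + 383693/2) = √(497579/2) = √995158/2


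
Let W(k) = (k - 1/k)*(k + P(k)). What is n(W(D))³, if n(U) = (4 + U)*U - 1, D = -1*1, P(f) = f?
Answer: -1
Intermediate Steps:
D = -1
W(k) = 2*k*(k - 1/k) (W(k) = (k - 1/k)*(k + k) = (k - 1/k)*(2*k) = 2*k*(k - 1/k))
n(U) = -1 + U*(4 + U) (n(U) = U*(4 + U) - 1 = -1 + U*(4 + U))
n(W(D))³ = (-1 + (-2 + 2*(-1)²)² + 4*(-2 + 2*(-1)²))³ = (-1 + (-2 + 2*1)² + 4*(-2 + 2*1))³ = (-1 + (-2 + 2)² + 4*(-2 + 2))³ = (-1 + 0² + 4*0)³ = (-1 + 0 + 0)³ = (-1)³ = -1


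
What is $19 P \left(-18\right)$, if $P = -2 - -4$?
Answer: $-684$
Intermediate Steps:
$P = 2$ ($P = -2 + 4 = 2$)
$19 P \left(-18\right) = 19 \cdot 2 \left(-18\right) = 38 \left(-18\right) = -684$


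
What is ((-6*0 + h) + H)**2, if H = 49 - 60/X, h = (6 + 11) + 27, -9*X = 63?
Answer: 505521/49 ≈ 10317.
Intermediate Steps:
X = -7 (X = -1/9*63 = -7)
h = 44 (h = 17 + 27 = 44)
H = 403/7 (H = 49 - 60/(-7) = 49 - 60*(-1)/7 = 49 - 1*(-60/7) = 49 + 60/7 = 403/7 ≈ 57.571)
((-6*0 + h) + H)**2 = ((-6*0 + 44) + 403/7)**2 = ((0 + 44) + 403/7)**2 = (44 + 403/7)**2 = (711/7)**2 = 505521/49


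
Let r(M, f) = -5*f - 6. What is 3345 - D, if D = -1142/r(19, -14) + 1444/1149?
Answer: 123598831/36768 ≈ 3361.6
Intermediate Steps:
r(M, f) = -6 - 5*f
D = -609871/36768 (D = -1142/(-6 - 5*(-14)) + 1444/1149 = -1142/(-6 + 70) + 1444*(1/1149) = -1142/64 + 1444/1149 = -1142*1/64 + 1444/1149 = -571/32 + 1444/1149 = -609871/36768 ≈ -16.587)
3345 - D = 3345 - 1*(-609871/36768) = 3345 + 609871/36768 = 123598831/36768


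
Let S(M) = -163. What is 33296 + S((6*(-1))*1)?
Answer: 33133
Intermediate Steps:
33296 + S((6*(-1))*1) = 33296 - 163 = 33133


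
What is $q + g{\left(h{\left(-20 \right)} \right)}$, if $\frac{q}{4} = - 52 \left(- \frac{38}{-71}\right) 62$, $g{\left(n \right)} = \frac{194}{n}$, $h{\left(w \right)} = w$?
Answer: $- \frac{4907367}{710} \approx -6911.8$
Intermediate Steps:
$q = - \frac{490048}{71}$ ($q = 4 - 52 \left(- \frac{38}{-71}\right) 62 = 4 - 52 \left(\left(-38\right) \left(- \frac{1}{71}\right)\right) 62 = 4 \left(-52\right) \frac{38}{71} \cdot 62 = 4 \left(\left(- \frac{1976}{71}\right) 62\right) = 4 \left(- \frac{122512}{71}\right) = - \frac{490048}{71} \approx -6902.1$)
$q + g{\left(h{\left(-20 \right)} \right)} = - \frac{490048}{71} + \frac{194}{-20} = - \frac{490048}{71} + 194 \left(- \frac{1}{20}\right) = - \frac{490048}{71} - \frac{97}{10} = - \frac{4907367}{710}$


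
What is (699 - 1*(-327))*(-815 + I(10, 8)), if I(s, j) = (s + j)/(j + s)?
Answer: -835164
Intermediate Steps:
I(s, j) = 1 (I(s, j) = (j + s)/(j + s) = 1)
(699 - 1*(-327))*(-815 + I(10, 8)) = (699 - 1*(-327))*(-815 + 1) = (699 + 327)*(-814) = 1026*(-814) = -835164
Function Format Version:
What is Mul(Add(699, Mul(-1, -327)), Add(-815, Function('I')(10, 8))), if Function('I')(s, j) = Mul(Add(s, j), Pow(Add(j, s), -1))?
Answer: -835164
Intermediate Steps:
Function('I')(s, j) = 1 (Function('I')(s, j) = Mul(Add(j, s), Pow(Add(j, s), -1)) = 1)
Mul(Add(699, Mul(-1, -327)), Add(-815, Function('I')(10, 8))) = Mul(Add(699, Mul(-1, -327)), Add(-815, 1)) = Mul(Add(699, 327), -814) = Mul(1026, -814) = -835164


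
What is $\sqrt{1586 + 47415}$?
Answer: $\sqrt{49001} \approx 221.36$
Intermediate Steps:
$\sqrt{1586 + 47415} = \sqrt{49001}$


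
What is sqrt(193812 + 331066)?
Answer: sqrt(524878) ≈ 724.48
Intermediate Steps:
sqrt(193812 + 331066) = sqrt(524878)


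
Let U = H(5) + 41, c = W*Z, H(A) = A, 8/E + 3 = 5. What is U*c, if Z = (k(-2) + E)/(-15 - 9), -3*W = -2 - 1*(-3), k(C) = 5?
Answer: 23/4 ≈ 5.7500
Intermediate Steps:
E = 4 (E = 8/(-3 + 5) = 8/2 = 8*(1/2) = 4)
W = -1/3 (W = -(-2 - 1*(-3))/3 = -(-2 + 3)/3 = -1/3*1 = -1/3 ≈ -0.33333)
Z = -3/8 (Z = (5 + 4)/(-15 - 9) = 9/(-24) = 9*(-1/24) = -3/8 ≈ -0.37500)
c = 1/8 (c = -1/3*(-3/8) = 1/8 ≈ 0.12500)
U = 46 (U = 5 + 41 = 46)
U*c = 46*(1/8) = 23/4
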